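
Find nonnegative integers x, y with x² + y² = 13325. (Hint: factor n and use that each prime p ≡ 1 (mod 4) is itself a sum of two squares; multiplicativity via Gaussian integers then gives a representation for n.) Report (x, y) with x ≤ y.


Step 1: Factor n = 13325 = 5^2 · 13 · 41.
Step 2: Check the mod-4 condition on each prime factor: 5 ≡ 1 (mod 4), exponent 2; 13 ≡ 1 (mod 4), exponent 1; 41 ≡ 1 (mod 4), exponent 1.
All primes ≡ 3 (mod 4) appear to even exponent (or don't appear), so by the two-squares theorem n IS expressible as a sum of two squares.
Step 3: Build a representation. Group n = k² · m with k = 5 and m = 13 · 41 = 533 (a product of primes ≡ 1 (mod 4)); a representation of m scales to one of n via (k·x)² + (k·y)² = k²(x² + y²). Each prime p ≡ 1 (mod 4) is itself a sum of two squares; find a² by testing p − a² for a perfect square:
  13: 13 − 1² = 12, 13 − 2² = 9 = 3² ⇒ 13 = 2² + 3².
  41: 41 − 1² = 40, 41 − 2² = 37, 41 − 3² = 32, 41 − 4² = 25 = 5² ⇒ 41 = 4² + 5².
  Combine using the Brahmagupta–Fibonacci identity (a² + b²)(c² + d²) = (ac − bd)² + (ad + bc)² = (ac + bd)² + (ad − bc)²:
  13 · 41 = 533: from (2² + 3²)(4² + 5²), take (2·4 − 3·5, 2·5 + 3·4) = (8 − 15, 10 + 12) = (-7, 22); dropping signs (only squares matter) gives (7, 22); check 7² + 22² = 49 + 484 = 533 ✓.
  Scale by k = 5: (5·7, 5·22) = (35, 110).
Step 4: Order so x ≤ y and verify: 35² + 110² = 1225 + 12100 = 13325 = n. ✓

n = 13325 = 35² + 110² (one valid representation with x ≤ y).


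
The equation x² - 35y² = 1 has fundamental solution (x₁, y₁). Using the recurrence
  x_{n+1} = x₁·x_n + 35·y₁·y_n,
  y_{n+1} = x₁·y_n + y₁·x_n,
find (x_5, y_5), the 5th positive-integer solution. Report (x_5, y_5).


Step 1: Find the fundamental solution (x₁, y₁) of x² - 35y² = 1.
  Expand √35 as a continued fraction. a₀ = ⌊√35⌋ = 5; iterate m_{k+1} = d_k·a_k − m_k, d_{k+1} = (35 − m_{k+1}²)/d_k, a_{k+1} = ⌊(a₀ + m_{k+1})/d_{k+1}⌋ (starting m₀ = 0, d₀ = 1), with convergents p_k = a_k·p_{k-1} + p_{k-2}, q_k = a_k·q_{k-1} + q_{k-2} (p₋₁ = 1, q₋₁ = 0):
  k = 0: a₀ = 5; p₀/q₀ = 5/1; p₀² − 35·q₀² = 25 − 35 = -10.
  k = 1: m = 5, d = 10, a = ⌊(5 + 5)/10⌋ = 1; p/q = (1·5 + 1)/(1·1 + 0) = 6/1; p² − 35·q² = 36 − 35 = 1.
  The first convergent with p² − 35·q² = 1 gives the fundamental solution (x₁, y₁) = (6, 1).
Step 2: Apply the recurrence (x_{n+1}, y_{n+1}) = (x₁x_n + 35y₁y_n, x₁y_n + y₁x_n) repeatedly.
  From (x_1, y_1) = (6, 1): x_2 = 6·6 + 35·1·1 = 71; y_2 = 6·1 + 1·6 = 12.
  From (x_2, y_2) = (71, 12): x_3 = 6·71 + 35·1·12 = 846; y_3 = 6·12 + 1·71 = 143.
  From (x_3, y_3) = (846, 143): x_4 = 6·846 + 35·1·143 = 10081; y_4 = 6·143 + 1·846 = 1704.
  From (x_4, y_4) = (10081, 1704): x_5 = 6·10081 + 35·1·1704 = 120126; y_5 = 6·1704 + 1·10081 = 20305.
Step 3: Verify x_5² - 35·y_5² = 14430255876 - 14430255875 = 1 (should be 1). ✓

(x_1, y_1) = (6, 1); (x_5, y_5) = (120126, 20305).


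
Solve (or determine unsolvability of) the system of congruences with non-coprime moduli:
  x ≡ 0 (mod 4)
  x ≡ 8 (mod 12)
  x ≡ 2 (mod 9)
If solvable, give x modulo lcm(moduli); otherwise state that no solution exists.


Moduli 4, 12, 9 are not pairwise coprime, so CRT works modulo lcm(m_i) when all pairwise compatibility conditions hold.
Pairwise compatibility: gcd(m_i, m_j) must divide a_i - a_j for every pair.
Merge one congruence at a time:
  Start: x ≡ 0 (mod 4).
  Combine with x ≡ 8 (mod 12): gcd(4, 12) = 4; 8 - 0 = 8, which IS divisible by 4, so compatible.
    Write x = 0 + 4·t and substitute into x ≡ 8 (mod 12): 4·t ≡ 8 − 0 = 8 (mod 12).
    Divide the congruence (and modulus) by g = 4: 1·t ≡ 2 (mod 3).
    So t ≡ 2 (mod 3).
    Then x = 0 + 4·2 = 8, valid modulo lcm(4, 12) = 12: x ≡ 8 (mod 12).
  Combine with x ≡ 2 (mod 9): gcd(12, 9) = 3; 2 - 8 = -6, which IS divisible by 3, so compatible.
    Write x = 8 + 12·t and substitute into x ≡ 2 (mod 9): 12·t ≡ 2 − 8 = -6 (mod 9).
    Divide the congruence (and modulus) by g = 3: 4·t ≡ -2 (mod 3).
    Reduce coefficients mod 3: 1·t ≡ 1 (mod 3).
    So t ≡ 1 (mod 3).
    Then x = 8 + 12·1 = 20, valid modulo lcm(12, 9) = 36: x ≡ 20 (mod 36).
Verify: 20 mod 4 = 0, 20 mod 12 = 8, 20 mod 9 = 2.

x ≡ 20 (mod 36).


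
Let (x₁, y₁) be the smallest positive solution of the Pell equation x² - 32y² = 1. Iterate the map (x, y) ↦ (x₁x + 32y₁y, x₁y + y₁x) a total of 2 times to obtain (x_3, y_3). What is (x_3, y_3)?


Step 1: Find the fundamental solution (x₁, y₁) of x² - 32y² = 1.
  Expand √32 as a continued fraction. a₀ = ⌊√32⌋ = 5; iterate m_{k+1} = d_k·a_k − m_k, d_{k+1} = (32 − m_{k+1}²)/d_k, a_{k+1} = ⌊(a₀ + m_{k+1})/d_{k+1}⌋ (starting m₀ = 0, d₀ = 1), with convergents p_k = a_k·p_{k-1} + p_{k-2}, q_k = a_k·q_{k-1} + q_{k-2} (p₋₁ = 1, q₋₁ = 0):
  k = 0: a₀ = 5; p₀/q₀ = 5/1; p₀² − 32·q₀² = 25 − 32 = -7.
  k = 1: m = 5, d = 7, a = ⌊(5 + 5)/7⌋ = 1; p/q = (1·5 + 1)/(1·1 + 0) = 6/1; p² − 32·q² = 36 − 32 = 4.
  k = 2: m = 2, d = 4, a = ⌊(5 + 2)/4⌋ = 1; p/q = (1·6 + 5)/(1·1 + 1) = 11/2; p² − 32·q² = 121 − 128 = -7.
  k = 3: m = 2, d = 7, a = ⌊(5 + 2)/7⌋ = 1; p/q = (1·11 + 6)/(1·2 + 1) = 17/3; p² − 32·q² = 289 − 288 = 1.
  The first convergent with p² − 32·q² = 1 gives the fundamental solution (x₁, y₁) = (17, 3).
Step 2: Apply the recurrence (x_{n+1}, y_{n+1}) = (x₁x_n + 32y₁y_n, x₁y_n + y₁x_n) repeatedly.
  From (x_1, y_1) = (17, 3): x_2 = 17·17 + 32·3·3 = 577; y_2 = 17·3 + 3·17 = 102.
  From (x_2, y_2) = (577, 102): x_3 = 17·577 + 32·3·102 = 19601; y_3 = 17·102 + 3·577 = 3465.
Step 3: Verify x_3² - 32·y_3² = 384199201 - 384199200 = 1 (should be 1). ✓

(x_1, y_1) = (17, 3); (x_3, y_3) = (19601, 3465).


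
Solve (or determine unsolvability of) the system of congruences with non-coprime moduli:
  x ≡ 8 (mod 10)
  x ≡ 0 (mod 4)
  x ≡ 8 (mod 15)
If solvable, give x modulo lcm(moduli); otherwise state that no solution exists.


Moduli 10, 4, 15 are not pairwise coprime, so CRT works modulo lcm(m_i) when all pairwise compatibility conditions hold.
Pairwise compatibility: gcd(m_i, m_j) must divide a_i - a_j for every pair.
Merge one congruence at a time:
  Start: x ≡ 8 (mod 10).
  Combine with x ≡ 0 (mod 4): gcd(10, 4) = 2; 0 - 8 = -8, which IS divisible by 2, so compatible.
    Write x = 8 + 10·t and substitute into x ≡ 0 (mod 4): 10·t ≡ 0 − 8 = -8 (mod 4).
    Divide the congruence (and modulus) by g = 2: 5·t ≡ -4 (mod 2).
    Reduce coefficients mod 2: 1·t ≡ 0 (mod 2).
    So t ≡ 0 (mod 2).
    Then x = 8 + 10·0 = 8, valid modulo lcm(10, 4) = 20: x ≡ 8 (mod 20).
  Combine with x ≡ 8 (mod 15): gcd(20, 15) = 5; 8 - 8 = 0, which IS divisible by 5, so compatible.
    Write x = 8 + 20·t and substitute into x ≡ 8 (mod 15): 20·t ≡ 8 − 8 = 0 (mod 15).
    Divide the congruence (and modulus) by g = 5: 4·t ≡ 0 (mod 3).
    Reduce coefficients mod 3: 1·t ≡ 0 (mod 3).
    So t ≡ 0 (mod 3).
    Then x = 8 + 20·0 = 8, valid modulo lcm(20, 15) = 60: x ≡ 8 (mod 60).
Verify: 8 mod 10 = 8, 8 mod 4 = 0, 8 mod 15 = 8.

x ≡ 8 (mod 60).


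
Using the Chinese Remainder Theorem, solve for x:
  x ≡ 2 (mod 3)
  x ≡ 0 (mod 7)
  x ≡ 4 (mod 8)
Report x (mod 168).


Moduli 3, 7, 8 are pairwise coprime; by CRT there is a unique solution modulo M = 3 · 7 · 8 = 168.
Solve pairwise, accumulating the modulus:
  Start with x ≡ 2 (mod 3).
  Combine with x ≡ 0 (mod 7): since gcd(3, 7) = 1, we get a unique residue mod 21.
    Write x = 2 + 3·t and substitute into x ≡ 0 (mod 7): 3·t ≡ 0 − 2 = -2 (mod 7).
    Reduce coefficients mod 7: 3·t ≡ 5 (mod 7).
    The inverse of 3 mod 7 is 5 (since 3·5 = 15 = 2·7 + 1), so t ≡ 5·5 = 25 ≡ 4 (mod 7).
    Then x = 2 + 3·4 = 14, valid modulo lcm(3, 7) = 21: x ≡ 14 (mod 21).
  Combine with x ≡ 4 (mod 8): since gcd(21, 8) = 1, we get a unique residue mod 168.
    Write x = 14 + 21·t and substitute into x ≡ 4 (mod 8): 21·t ≡ 4 − 14 = -10 (mod 8).
    Reduce coefficients mod 8: 5·t ≡ 6 (mod 8).
    The inverse of 5 mod 8 is 5 (since 5·5 = 25 = 3·8 + 1), so t ≡ 5·6 = 30 ≡ 6 (mod 8).
    Then x = 14 + 21·6 = 140, valid modulo lcm(21, 8) = 168: x ≡ 140 (mod 168).
Verify: 140 mod 3 = 2 ✓, 140 mod 7 = 0 ✓, 140 mod 8 = 4 ✓.

x ≡ 140 (mod 168).


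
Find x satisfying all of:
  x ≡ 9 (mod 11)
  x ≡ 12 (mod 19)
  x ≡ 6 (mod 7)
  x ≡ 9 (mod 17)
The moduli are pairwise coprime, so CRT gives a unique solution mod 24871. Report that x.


Product of moduli M = 11 · 19 · 7 · 17 = 24871.
Merge one congruence at a time:
  Start: x ≡ 9 (mod 11).
  Combine with x ≡ 12 (mod 19); new modulus lcm = 209.
    Write x = 9 + 11·t and substitute into x ≡ 12 (mod 19): 11·t ≡ 12 − 9 = 3 (mod 19).
    The inverse of 11 mod 19 is 7 (since 11·7 = 77 = 4·19 + 1), so t ≡ 7·3 = 21 ≡ 2 (mod 19).
    Then x = 9 + 11·2 = 31, valid modulo lcm(11, 19) = 209: x ≡ 31 (mod 209).
  Combine with x ≡ 6 (mod 7); new modulus lcm = 1463.
    Write x = 31 + 209·t and substitute into x ≡ 6 (mod 7): 209·t ≡ 6 − 31 = -25 (mod 7).
    Reduce coefficients mod 7: 6·t ≡ 3 (mod 7).
    The inverse of 6 mod 7 is 6 (since 6·6 = 36 = 5·7 + 1), so t ≡ 6·3 = 18 ≡ 4 (mod 7).
    Then x = 31 + 209·4 = 867, valid modulo lcm(209, 7) = 1463: x ≡ 867 (mod 1463).
  Combine with x ≡ 9 (mod 17); new modulus lcm = 24871.
    Write x = 867 + 1463·t and substitute into x ≡ 9 (mod 17): 1463·t ≡ 9 − 867 = -858 (mod 17).
    Reduce coefficients mod 17: 1·t ≡ 9 (mod 17).
    So t ≡ 9 (mod 17).
    Then x = 867 + 1463·9 = 14034, valid modulo lcm(1463, 17) = 24871: x ≡ 14034 (mod 24871).
Verify against each original: 14034 mod 11 = 9, 14034 mod 19 = 12, 14034 mod 7 = 6, 14034 mod 17 = 9.

x ≡ 14034 (mod 24871).


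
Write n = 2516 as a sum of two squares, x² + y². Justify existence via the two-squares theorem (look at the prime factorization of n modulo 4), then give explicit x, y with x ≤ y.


Step 1: Factor n = 2516 = 2^2 · 17 · 37.
Step 2: Check the mod-4 condition on each prime factor: 2 = 2 (special); 17 ≡ 1 (mod 4), exponent 1; 37 ≡ 1 (mod 4), exponent 1.
All primes ≡ 3 (mod 4) appear to even exponent (or don't appear), so by the two-squares theorem n IS expressible as a sum of two squares.
Step 3: Build a representation. Group n = k² · m with k = 2 and m = 17 · 37 = 629 (a product of primes ≡ 1 (mod 4)); a representation of m scales to one of n via (k·x)² + (k·y)² = k²(x² + y²). Each prime p ≡ 1 (mod 4) is itself a sum of two squares; find a² by testing p − a² for a perfect square:
  17: 17 − 1² = 16 = 4² ⇒ 17 = 1² + 4².
  37: 37 − 1² = 36 = 6² ⇒ 37 = 1² + 6².
  Combine using the Brahmagupta–Fibonacci identity (a² + b²)(c² + d²) = (ac − bd)² + (ad + bc)² = (ac + bd)² + (ad − bc)²:
  17 · 37 = 629: from (1² + 4²)(1² + 6²), take (1·1 − 4·6, 1·6 + 4·1) = (1 − 24, 6 + 4) = (-23, 10); dropping signs (only squares matter) gives (23, 10); check 23² + 10² = 529 + 100 = 629 ✓.
  Scale by k = 2: (2·23, 2·10) = (46, 20).
Step 4: Order so x ≤ y and verify: 20² + 46² = 400 + 2116 = 2516 = n. ✓

n = 2516 = 20² + 46² (one valid representation with x ≤ y).


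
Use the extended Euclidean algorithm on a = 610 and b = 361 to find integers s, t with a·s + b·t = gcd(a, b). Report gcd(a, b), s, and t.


Euclidean algorithm on (610, 361) — divide until remainder is 0:
  610 = 1 · 361 + 249
  361 = 1 · 249 + 112
  249 = 2 · 112 + 25
  112 = 4 · 25 + 12
  25 = 2 · 12 + 1
  12 = 12 · 1 + 0
gcd(610, 361) = 1.
Track Bezout coefficients alongside the remainders: start with r₀ = 610 = a·1 + b·0 (s = 1, t = 0) and r₁ = 361 = a·0 + b·1 (s = 0, t = 1); each new remainder r_{k+1} = r_{k-1} − q_k·r_k inherits s_{k+1} = s_{k-1} − q_k·s_k, t_{k+1} = t_{k-1} − q_k·t_k, so r_k = a·s_k + b·t_k at every step:
  q = 1: r = 249, s = 1 − 1·0 = 1, t = 0 − 1·1 = -1  (check: 610·1 + 361·(-1) = 249)
  q = 1: r = 112, s = 0 − 1·1 = -1, t = 1 − 1·(-1) = 2  (check: 610·(-1) + 361·2 = 112)
  q = 2: r = 25, s = 1 − 2·(-1) = 3, t = -1 − 2·2 = -5  (check: 610·3 + 361·(-5) = 25)
  q = 4: r = 12, s = -1 − 4·3 = -13, t = 2 − 4·(-5) = 22  (check: 610·(-13) + 361·22 = 12)
  q = 2: r = 1, s = 3 − 2·(-13) = 29, t = -5 − 2·22 = -49  (check: 610·29 + 361·(-49) = 1)
The row with r = 1 (the gcd) gives the Bezout coefficients s = 29, t = -49.
Result: 610 · (29) + 361 · (-49) = 1.

gcd(610, 361) = 1; s = 29, t = -49 (check: 610·29 + 361·(-49) = 1).


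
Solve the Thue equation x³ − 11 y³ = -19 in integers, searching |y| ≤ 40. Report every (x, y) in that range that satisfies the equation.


The equation is x³ - 11y³ = -19. For fixed y, x³ = 11·y³ − 19, so a solution requires the RHS to be a perfect cube.
Strategy: iterate y from -40 to 40, compute RHS = 11·y³ − 19, and check whether it is a (positive or negative) perfect cube.
Check small values of y:
  y = 0: RHS = -19 is not a perfect cube.
  y = 1: RHS = -8 = (-2)³ ⇒ x = -2 works.
  y = -1: RHS = -30 is not a perfect cube.
  y = 2: RHS = 69 is not a perfect cube.
  y = -2: RHS = -107 is not a perfect cube.
  y = 3: RHS = 278 is not a perfect cube.
  y = -3: RHS = -316 is not a perfect cube.
Continuing, at y = 9: RHS = 8000 = (20)³ ⇒ x = 20 works.
Searching the remaining y in |y| ≤ 40 finds no further solutions.
Collected solutions: (-2, 1), (20, 9).

Solutions (with |y| ≤ 40): (-2, 1), (20, 9).


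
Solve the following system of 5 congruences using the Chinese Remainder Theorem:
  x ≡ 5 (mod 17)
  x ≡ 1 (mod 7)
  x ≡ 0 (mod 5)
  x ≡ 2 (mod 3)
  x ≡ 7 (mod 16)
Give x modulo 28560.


Product of moduli M = 17 · 7 · 5 · 3 · 16 = 28560.
Merge one congruence at a time:
  Start: x ≡ 5 (mod 17).
  Combine with x ≡ 1 (mod 7); new modulus lcm = 119.
    Write x = 5 + 17·t and substitute into x ≡ 1 (mod 7): 17·t ≡ 1 − 5 = -4 (mod 7).
    Reduce coefficients mod 7: 3·t ≡ 3 (mod 7).
    The inverse of 3 mod 7 is 5 (since 3·5 = 15 = 2·7 + 1), so t ≡ 5·3 = 15 ≡ 1 (mod 7).
    Then x = 5 + 17·1 = 22, valid modulo lcm(17, 7) = 119: x ≡ 22 (mod 119).
  Combine with x ≡ 0 (mod 5); new modulus lcm = 595.
    Write x = 22 + 119·t and substitute into x ≡ 0 (mod 5): 119·t ≡ 0 − 22 = -22 (mod 5).
    Reduce coefficients mod 5: 4·t ≡ 3 (mod 5).
    The inverse of 4 mod 5 is 4 (since 4·4 = 16 = 3·5 + 1), so t ≡ 4·3 = 12 ≡ 2 (mod 5).
    Then x = 22 + 119·2 = 260, valid modulo lcm(119, 5) = 595: x ≡ 260 (mod 595).
  Combine with x ≡ 2 (mod 3); new modulus lcm = 1785.
    Write x = 260 + 595·t and substitute into x ≡ 2 (mod 3): 595·t ≡ 2 − 260 = -258 (mod 3).
    Reduce coefficients mod 3: 1·t ≡ 0 (mod 3).
    So t ≡ 0 (mod 3).
    Then x = 260 + 595·0 = 260, valid modulo lcm(595, 3) = 1785: x ≡ 260 (mod 1785).
  Combine with x ≡ 7 (mod 16); new modulus lcm = 28560.
    Write x = 260 + 1785·t and substitute into x ≡ 7 (mod 16): 1785·t ≡ 7 − 260 = -253 (mod 16).
    Reduce coefficients mod 16: 9·t ≡ 3 (mod 16).
    The inverse of 9 mod 16 is 9 (since 9·9 = 81 = 5·16 + 1), so t ≡ 9·3 = 27 ≡ 11 (mod 16).
    Then x = 260 + 1785·11 = 19895, valid modulo lcm(1785, 16) = 28560: x ≡ 19895 (mod 28560).
Verify against each original: 19895 mod 17 = 5, 19895 mod 7 = 1, 19895 mod 5 = 0, 19895 mod 3 = 2, 19895 mod 16 = 7.

x ≡ 19895 (mod 28560).


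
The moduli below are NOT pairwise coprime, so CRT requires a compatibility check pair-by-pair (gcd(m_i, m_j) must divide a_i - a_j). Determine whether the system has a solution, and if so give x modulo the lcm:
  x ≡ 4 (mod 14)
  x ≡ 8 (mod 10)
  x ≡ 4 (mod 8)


Moduli 14, 10, 8 are not pairwise coprime, so CRT works modulo lcm(m_i) when all pairwise compatibility conditions hold.
Pairwise compatibility: gcd(m_i, m_j) must divide a_i - a_j for every pair.
Merge one congruence at a time:
  Start: x ≡ 4 (mod 14).
  Combine with x ≡ 8 (mod 10): gcd(14, 10) = 2; 8 - 4 = 4, which IS divisible by 2, so compatible.
    Write x = 4 + 14·t and substitute into x ≡ 8 (mod 10): 14·t ≡ 8 − 4 = 4 (mod 10).
    Divide the congruence (and modulus) by g = 2: 7·t ≡ 2 (mod 5).
    Reduce coefficients mod 5: 2·t ≡ 2 (mod 5).
    The inverse of 2 mod 5 is 3 (since 2·3 = 6 = 1·5 + 1), so t ≡ 3·2 = 6 ≡ 1 (mod 5).
    Then x = 4 + 14·1 = 18, valid modulo lcm(14, 10) = 70: x ≡ 18 (mod 70).
  Combine with x ≡ 4 (mod 8): gcd(70, 8) = 2; 4 - 18 = -14, which IS divisible by 2, so compatible.
    Write x = 18 + 70·t and substitute into x ≡ 4 (mod 8): 70·t ≡ 4 − 18 = -14 (mod 8).
    Divide the congruence (and modulus) by g = 2: 35·t ≡ -7 (mod 4).
    Reduce coefficients mod 4: 3·t ≡ 1 (mod 4).
    The inverse of 3 mod 4 is 3 (since 3·3 = 9 = 2·4 + 1), so t ≡ 3·1 = 3 ≡ 3 (mod 4).
    Then x = 18 + 70·3 = 228, valid modulo lcm(70, 8) = 280: x ≡ 228 (mod 280).
Verify: 228 mod 14 = 4, 228 mod 10 = 8, 228 mod 8 = 4.

x ≡ 228 (mod 280).


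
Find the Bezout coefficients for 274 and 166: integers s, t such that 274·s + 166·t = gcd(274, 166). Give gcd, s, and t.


Euclidean algorithm on (274, 166) — divide until remainder is 0:
  274 = 1 · 166 + 108
  166 = 1 · 108 + 58
  108 = 1 · 58 + 50
  58 = 1 · 50 + 8
  50 = 6 · 8 + 2
  8 = 4 · 2 + 0
gcd(274, 166) = 2.
Track Bezout coefficients alongside the remainders: start with r₀ = 274 = a·1 + b·0 (s = 1, t = 0) and r₁ = 166 = a·0 + b·1 (s = 0, t = 1); each new remainder r_{k+1} = r_{k-1} − q_k·r_k inherits s_{k+1} = s_{k-1} − q_k·s_k, t_{k+1} = t_{k-1} − q_k·t_k, so r_k = a·s_k + b·t_k at every step:
  q = 1: r = 108, s = 1 − 1·0 = 1, t = 0 − 1·1 = -1  (check: 274·1 + 166·(-1) = 108)
  q = 1: r = 58, s = 0 − 1·1 = -1, t = 1 − 1·(-1) = 2  (check: 274·(-1) + 166·2 = 58)
  q = 1: r = 50, s = 1 − 1·(-1) = 2, t = -1 − 1·2 = -3  (check: 274·2 + 166·(-3) = 50)
  q = 1: r = 8, s = -1 − 1·2 = -3, t = 2 − 1·(-3) = 5  (check: 274·(-3) + 166·5 = 8)
  q = 6: r = 2, s = 2 − 6·(-3) = 20, t = -3 − 6·5 = -33  (check: 274·20 + 166·(-33) = 2)
The row with r = 2 (the gcd) gives the Bezout coefficients s = 20, t = -33.
Result: 274 · (20) + 166 · (-33) = 2.

gcd(274, 166) = 2; s = 20, t = -33 (check: 274·20 + 166·(-33) = 2).


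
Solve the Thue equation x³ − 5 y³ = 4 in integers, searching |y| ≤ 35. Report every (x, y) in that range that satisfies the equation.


The equation is x³ - 5y³ = 4. For fixed y, x³ = 5·y³ + 4, so a solution requires the RHS to be a perfect cube.
Strategy: iterate y from -35 to 35, compute RHS = 5·y³ + 4, and check whether it is a (positive or negative) perfect cube.
Check small values of y:
  y = 0: RHS = 4 is not a perfect cube.
  y = 1: RHS = 9 is not a perfect cube.
  y = -1: RHS = -1 = (-1)³ ⇒ x = -1 works.
  y = 2: RHS = 44 is not a perfect cube.
  y = -2: RHS = -36 is not a perfect cube.
  y = 3: RHS = 139 is not a perfect cube.
  y = -3: RHS = -131 is not a perfect cube.
Continuing the search up to |y| = 35 finds no further solutions beyond those listed.
Collected solutions: (-1, -1).

Solutions (with |y| ≤ 35): (-1, -1).


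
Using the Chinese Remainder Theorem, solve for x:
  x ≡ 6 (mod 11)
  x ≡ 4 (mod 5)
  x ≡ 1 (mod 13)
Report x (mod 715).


Moduli 11, 5, 13 are pairwise coprime; by CRT there is a unique solution modulo M = 11 · 5 · 13 = 715.
Solve pairwise, accumulating the modulus:
  Start with x ≡ 6 (mod 11).
  Combine with x ≡ 4 (mod 5): since gcd(11, 5) = 1, we get a unique residue mod 55.
    Write x = 6 + 11·t and substitute into x ≡ 4 (mod 5): 11·t ≡ 4 − 6 = -2 (mod 5).
    Reduce coefficients mod 5: 1·t ≡ 3 (mod 5).
    So t ≡ 3 (mod 5).
    Then x = 6 + 11·3 = 39, valid modulo lcm(11, 5) = 55: x ≡ 39 (mod 55).
  Combine with x ≡ 1 (mod 13): since gcd(55, 13) = 1, we get a unique residue mod 715.
    Write x = 39 + 55·t and substitute into x ≡ 1 (mod 13): 55·t ≡ 1 − 39 = -38 (mod 13).
    Reduce coefficients mod 13: 3·t ≡ 1 (mod 13).
    The inverse of 3 mod 13 is 9 (since 3·9 = 27 = 2·13 + 1), so t ≡ 9·1 = 9 ≡ 9 (mod 13).
    Then x = 39 + 55·9 = 534, valid modulo lcm(55, 13) = 715: x ≡ 534 (mod 715).
Verify: 534 mod 11 = 6 ✓, 534 mod 5 = 4 ✓, 534 mod 13 = 1 ✓.

x ≡ 534 (mod 715).


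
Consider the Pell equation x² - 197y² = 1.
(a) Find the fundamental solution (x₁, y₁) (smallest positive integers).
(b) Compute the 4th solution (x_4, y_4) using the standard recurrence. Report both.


Step 1: Find the fundamental solution (x₁, y₁) of x² - 197y² = 1.
  Expand √197 as a continued fraction. a₀ = ⌊√197⌋ = 14; iterate m_{k+1} = d_k·a_k − m_k, d_{k+1} = (197 − m_{k+1}²)/d_k, a_{k+1} = ⌊(a₀ + m_{k+1})/d_{k+1}⌋ (starting m₀ = 0, d₀ = 1), with convergents p_k = a_k·p_{k-1} + p_{k-2}, q_k = a_k·q_{k-1} + q_{k-2} (p₋₁ = 1, q₋₁ = 0):
  k = 0: a₀ = 14; p₀/q₀ = 14/1; p₀² − 197·q₀² = 196 − 197 = -1.
  k = 1: m = 14, d = 1, a = ⌊(14 + 14)/1⌋ = 28; p/q = (28·14 + 1)/(28·1 + 0) = 393/28; p² − 197·q² = 154449 − 154448 = 1.
  The first convergent with p² − 197·q² = 1 gives the fundamental solution (x₁, y₁) = (393, 28).
Step 2: Apply the recurrence (x_{n+1}, y_{n+1}) = (x₁x_n + 197y₁y_n, x₁y_n + y₁x_n) repeatedly.
  From (x_1, y_1) = (393, 28): x_2 = 393·393 + 197·28·28 = 308897; y_2 = 393·28 + 28·393 = 22008.
  From (x_2, y_2) = (308897, 22008): x_3 = 393·308897 + 197·28·22008 = 242792649; y_3 = 393·22008 + 28·308897 = 17298260.
  From (x_3, y_3) = (242792649, 17298260): x_4 = 393·242792649 + 197·28·17298260 = 190834713217; y_4 = 393·17298260 + 28·242792649 = 13596410352.
Step 3: Verify x_4² - 197·y_4² = 36417887768614634489089 - 36417887768614634489088 = 1 (should be 1). ✓

(x_1, y_1) = (393, 28); (x_4, y_4) = (190834713217, 13596410352).


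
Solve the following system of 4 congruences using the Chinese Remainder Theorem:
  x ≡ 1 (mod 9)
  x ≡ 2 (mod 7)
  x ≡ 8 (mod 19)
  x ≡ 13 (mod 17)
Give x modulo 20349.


Product of moduli M = 9 · 7 · 19 · 17 = 20349.
Merge one congruence at a time:
  Start: x ≡ 1 (mod 9).
  Combine with x ≡ 2 (mod 7); new modulus lcm = 63.
    Write x = 1 + 9·t and substitute into x ≡ 2 (mod 7): 9·t ≡ 2 − 1 = 1 (mod 7).
    Reduce coefficients mod 7: 2·t ≡ 1 (mod 7).
    The inverse of 2 mod 7 is 4 (since 2·4 = 8 = 1·7 + 1), so t ≡ 4·1 = 4 ≡ 4 (mod 7).
    Then x = 1 + 9·4 = 37, valid modulo lcm(9, 7) = 63: x ≡ 37 (mod 63).
  Combine with x ≡ 8 (mod 19); new modulus lcm = 1197.
    Write x = 37 + 63·t and substitute into x ≡ 8 (mod 19): 63·t ≡ 8 − 37 = -29 (mod 19).
    Reduce coefficients mod 19: 6·t ≡ 9 (mod 19).
    The inverse of 6 mod 19 is 16 (since 6·16 = 96 = 5·19 + 1), so t ≡ 16·9 = 144 ≡ 11 (mod 19).
    Then x = 37 + 63·11 = 730, valid modulo lcm(63, 19) = 1197: x ≡ 730 (mod 1197).
  Combine with x ≡ 13 (mod 17); new modulus lcm = 20349.
    Write x = 730 + 1197·t and substitute into x ≡ 13 (mod 17): 1197·t ≡ 13 − 730 = -717 (mod 17).
    Reduce coefficients mod 17: 7·t ≡ 14 (mod 17).
    The inverse of 7 mod 17 is 5 (since 7·5 = 35 = 2·17 + 1), so t ≡ 5·14 = 70 ≡ 2 (mod 17).
    Then x = 730 + 1197·2 = 3124, valid modulo lcm(1197, 17) = 20349: x ≡ 3124 (mod 20349).
Verify against each original: 3124 mod 9 = 1, 3124 mod 7 = 2, 3124 mod 19 = 8, 3124 mod 17 = 13.

x ≡ 3124 (mod 20349).


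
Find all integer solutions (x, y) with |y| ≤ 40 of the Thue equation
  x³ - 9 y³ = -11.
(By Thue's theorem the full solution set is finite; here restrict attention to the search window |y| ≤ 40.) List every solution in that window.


The equation is x³ - 9y³ = -11. For fixed y, x³ = 9·y³ − 11, so a solution requires the RHS to be a perfect cube.
Strategy: iterate y from -40 to 40, compute RHS = 9·y³ − 11, and check whether it is a (positive or negative) perfect cube.
Check small values of y:
  y = 0: RHS = -11 is not a perfect cube.
  y = 1: RHS = -2 is not a perfect cube.
  y = -1: RHS = -20 is not a perfect cube.
  y = 2: RHS = 61 is not a perfect cube.
  y = -2: RHS = -83 is not a perfect cube.
  y = 3: RHS = 232 is not a perfect cube.
  y = -3: RHS = -254 is not a perfect cube.
Continuing the search up to |y| = 40 finds no solutions either.
No (x, y) in the scanned range satisfies the equation.

No integer solutions with |y| ≤ 40.


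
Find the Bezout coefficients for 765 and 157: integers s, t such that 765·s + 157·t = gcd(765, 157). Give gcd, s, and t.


Euclidean algorithm on (765, 157) — divide until remainder is 0:
  765 = 4 · 157 + 137
  157 = 1 · 137 + 20
  137 = 6 · 20 + 17
  20 = 1 · 17 + 3
  17 = 5 · 3 + 2
  3 = 1 · 2 + 1
  2 = 2 · 1 + 0
gcd(765, 157) = 1.
Track Bezout coefficients alongside the remainders: start with r₀ = 765 = a·1 + b·0 (s = 1, t = 0) and r₁ = 157 = a·0 + b·1 (s = 0, t = 1); each new remainder r_{k+1} = r_{k-1} − q_k·r_k inherits s_{k+1} = s_{k-1} − q_k·s_k, t_{k+1} = t_{k-1} − q_k·t_k, so r_k = a·s_k + b·t_k at every step:
  q = 4: r = 137, s = 1 − 4·0 = 1, t = 0 − 4·1 = -4  (check: 765·1 + 157·(-4) = 137)
  q = 1: r = 20, s = 0 − 1·1 = -1, t = 1 − 1·(-4) = 5  (check: 765·(-1) + 157·5 = 20)
  q = 6: r = 17, s = 1 − 6·(-1) = 7, t = -4 − 6·5 = -34  (check: 765·7 + 157·(-34) = 17)
  q = 1: r = 3, s = -1 − 1·7 = -8, t = 5 − 1·(-34) = 39  (check: 765·(-8) + 157·39 = 3)
  q = 5: r = 2, s = 7 − 5·(-8) = 47, t = -34 − 5·39 = -229  (check: 765·47 + 157·(-229) = 2)
  q = 1: r = 1, s = -8 − 1·47 = -55, t = 39 − 1·(-229) = 268  (check: 765·(-55) + 157·268 = 1)
The row with r = 1 (the gcd) gives the Bezout coefficients s = -55, t = 268.
Result: 765 · (-55) + 157 · (268) = 1.

gcd(765, 157) = 1; s = -55, t = 268 (check: 765·(-55) + 157·268 = 1).


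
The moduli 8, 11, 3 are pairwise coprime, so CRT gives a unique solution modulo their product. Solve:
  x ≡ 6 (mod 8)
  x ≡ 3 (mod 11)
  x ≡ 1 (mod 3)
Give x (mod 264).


Moduli 8, 11, 3 are pairwise coprime; by CRT there is a unique solution modulo M = 8 · 11 · 3 = 264.
Solve pairwise, accumulating the modulus:
  Start with x ≡ 6 (mod 8).
  Combine with x ≡ 3 (mod 11): since gcd(8, 11) = 1, we get a unique residue mod 88.
    Write x = 6 + 8·t and substitute into x ≡ 3 (mod 11): 8·t ≡ 3 − 6 = -3 (mod 11).
    Reduce coefficients mod 11: 8·t ≡ 8 (mod 11).
    The inverse of 8 mod 11 is 7 (since 8·7 = 56 = 5·11 + 1), so t ≡ 7·8 = 56 ≡ 1 (mod 11).
    Then x = 6 + 8·1 = 14, valid modulo lcm(8, 11) = 88: x ≡ 14 (mod 88).
  Combine with x ≡ 1 (mod 3): since gcd(88, 3) = 1, we get a unique residue mod 264.
    Write x = 14 + 88·t and substitute into x ≡ 1 (mod 3): 88·t ≡ 1 − 14 = -13 (mod 3).
    Reduce coefficients mod 3: 1·t ≡ 2 (mod 3).
    So t ≡ 2 (mod 3).
    Then x = 14 + 88·2 = 190, valid modulo lcm(88, 3) = 264: x ≡ 190 (mod 264).
Verify: 190 mod 8 = 6 ✓, 190 mod 11 = 3 ✓, 190 mod 3 = 1 ✓.

x ≡ 190 (mod 264).


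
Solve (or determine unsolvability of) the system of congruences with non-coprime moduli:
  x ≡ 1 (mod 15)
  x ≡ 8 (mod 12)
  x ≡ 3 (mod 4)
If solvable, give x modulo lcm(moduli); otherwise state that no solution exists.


Moduli 15, 12, 4 are not pairwise coprime, so CRT works modulo lcm(m_i) when all pairwise compatibility conditions hold.
Pairwise compatibility: gcd(m_i, m_j) must divide a_i - a_j for every pair.
Merge one congruence at a time:
  Start: x ≡ 1 (mod 15).
  Combine with x ≡ 8 (mod 12): gcd(15, 12) = 3, and 8 - 1 = 7 is NOT divisible by 3.
    ⇒ system is inconsistent (no integer solution).

No solution (the system is inconsistent).


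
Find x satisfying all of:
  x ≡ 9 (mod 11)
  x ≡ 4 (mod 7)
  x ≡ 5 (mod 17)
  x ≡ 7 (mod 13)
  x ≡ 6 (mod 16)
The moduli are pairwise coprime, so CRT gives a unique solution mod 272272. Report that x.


Product of moduli M = 11 · 7 · 17 · 13 · 16 = 272272.
Merge one congruence at a time:
  Start: x ≡ 9 (mod 11).
  Combine with x ≡ 4 (mod 7); new modulus lcm = 77.
    Write x = 9 + 11·t and substitute into x ≡ 4 (mod 7): 11·t ≡ 4 − 9 = -5 (mod 7).
    Reduce coefficients mod 7: 4·t ≡ 2 (mod 7).
    The inverse of 4 mod 7 is 2 (since 4·2 = 8 = 1·7 + 1), so t ≡ 2·2 = 4 ≡ 4 (mod 7).
    Then x = 9 + 11·4 = 53, valid modulo lcm(11, 7) = 77: x ≡ 53 (mod 77).
  Combine with x ≡ 5 (mod 17); new modulus lcm = 1309.
    Write x = 53 + 77·t and substitute into x ≡ 5 (mod 17): 77·t ≡ 5 − 53 = -48 (mod 17).
    Reduce coefficients mod 17: 9·t ≡ 3 (mod 17).
    The inverse of 9 mod 17 is 2 (since 9·2 = 18 = 1·17 + 1), so t ≡ 2·3 = 6 ≡ 6 (mod 17).
    Then x = 53 + 77·6 = 515, valid modulo lcm(77, 17) = 1309: x ≡ 515 (mod 1309).
  Combine with x ≡ 7 (mod 13); new modulus lcm = 17017.
    Write x = 515 + 1309·t and substitute into x ≡ 7 (mod 13): 1309·t ≡ 7 − 515 = -508 (mod 13).
    Reduce coefficients mod 13: 9·t ≡ 12 (mod 13).
    The inverse of 9 mod 13 is 3 (since 9·3 = 27 = 2·13 + 1), so t ≡ 3·12 = 36 ≡ 10 (mod 13).
    Then x = 515 + 1309·10 = 13605, valid modulo lcm(1309, 13) = 17017: x ≡ 13605 (mod 17017).
  Combine with x ≡ 6 (mod 16); new modulus lcm = 272272.
    Write x = 13605 + 17017·t and substitute into x ≡ 6 (mod 16): 17017·t ≡ 6 − 13605 = -13599 (mod 16).
    Reduce coefficients mod 16: 9·t ≡ 1 (mod 16).
    The inverse of 9 mod 16 is 9 (since 9·9 = 81 = 5·16 + 1), so t ≡ 9·1 = 9 ≡ 9 (mod 16).
    Then x = 13605 + 17017·9 = 166758, valid modulo lcm(17017, 16) = 272272: x ≡ 166758 (mod 272272).
Verify against each original: 166758 mod 11 = 9, 166758 mod 7 = 4, 166758 mod 17 = 5, 166758 mod 13 = 7, 166758 mod 16 = 6.

x ≡ 166758 (mod 272272).


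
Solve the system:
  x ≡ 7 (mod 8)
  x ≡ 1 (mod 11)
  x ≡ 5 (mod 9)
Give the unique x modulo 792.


Moduli 8, 11, 9 are pairwise coprime; by CRT there is a unique solution modulo M = 8 · 11 · 9 = 792.
Solve pairwise, accumulating the modulus:
  Start with x ≡ 7 (mod 8).
  Combine with x ≡ 1 (mod 11): since gcd(8, 11) = 1, we get a unique residue mod 88.
    Write x = 7 + 8·t and substitute into x ≡ 1 (mod 11): 8·t ≡ 1 − 7 = -6 (mod 11).
    Reduce coefficients mod 11: 8·t ≡ 5 (mod 11).
    The inverse of 8 mod 11 is 7 (since 8·7 = 56 = 5·11 + 1), so t ≡ 7·5 = 35 ≡ 2 (mod 11).
    Then x = 7 + 8·2 = 23, valid modulo lcm(8, 11) = 88: x ≡ 23 (mod 88).
  Combine with x ≡ 5 (mod 9): since gcd(88, 9) = 1, we get a unique residue mod 792.
    Write x = 23 + 88·t and substitute into x ≡ 5 (mod 9): 88·t ≡ 5 − 23 = -18 (mod 9).
    Reduce coefficients mod 9: 7·t ≡ 0 (mod 9).
    The inverse of 7 mod 9 is 4 (since 7·4 = 28 = 3·9 + 1), so t ≡ 4·0 = 0 ≡ 0 (mod 9).
    Then x = 23 + 88·0 = 23, valid modulo lcm(88, 9) = 792: x ≡ 23 (mod 792).
Verify: 23 mod 8 = 7 ✓, 23 mod 11 = 1 ✓, 23 mod 9 = 5 ✓.

x ≡ 23 (mod 792).


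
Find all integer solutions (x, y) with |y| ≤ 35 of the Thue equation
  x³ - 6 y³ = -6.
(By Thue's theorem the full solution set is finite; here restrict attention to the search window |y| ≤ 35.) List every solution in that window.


The equation is x³ - 6y³ = -6. For fixed y, x³ = 6·y³ − 6, so a solution requires the RHS to be a perfect cube.
Strategy: iterate y from -35 to 35, compute RHS = 6·y³ − 6, and check whether it is a (positive or negative) perfect cube.
Check small values of y:
  y = 0: RHS = -6 is not a perfect cube.
  y = 1: RHS = 0 = (0)³ ⇒ x = 0 works.
  y = -1: RHS = -12 is not a perfect cube.
  y = 2: RHS = 42 is not a perfect cube.
  y = -2: RHS = -54 is not a perfect cube.
  y = 3: RHS = 156 is not a perfect cube.
  y = -3: RHS = -168 is not a perfect cube.
Continuing the search up to |y| = 35 finds no further solutions beyond those listed.
Collected solutions: (0, 1).

Solutions (with |y| ≤ 35): (0, 1).


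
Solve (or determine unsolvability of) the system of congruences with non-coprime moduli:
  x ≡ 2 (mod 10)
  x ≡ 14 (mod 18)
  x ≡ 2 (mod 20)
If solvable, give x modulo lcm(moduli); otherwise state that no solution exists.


Moduli 10, 18, 20 are not pairwise coprime, so CRT works modulo lcm(m_i) when all pairwise compatibility conditions hold.
Pairwise compatibility: gcd(m_i, m_j) must divide a_i - a_j for every pair.
Merge one congruence at a time:
  Start: x ≡ 2 (mod 10).
  Combine with x ≡ 14 (mod 18): gcd(10, 18) = 2; 14 - 2 = 12, which IS divisible by 2, so compatible.
    Write x = 2 + 10·t and substitute into x ≡ 14 (mod 18): 10·t ≡ 14 − 2 = 12 (mod 18).
    Divide the congruence (and modulus) by g = 2: 5·t ≡ 6 (mod 9).
    The inverse of 5 mod 9 is 2 (since 5·2 = 10 = 1·9 + 1), so t ≡ 2·6 = 12 ≡ 3 (mod 9).
    Then x = 2 + 10·3 = 32, valid modulo lcm(10, 18) = 90: x ≡ 32 (mod 90).
  Combine with x ≡ 2 (mod 20): gcd(90, 20) = 10; 2 - 32 = -30, which IS divisible by 10, so compatible.
    Write x = 32 + 90·t and substitute into x ≡ 2 (mod 20): 90·t ≡ 2 − 32 = -30 (mod 20).
    Divide the congruence (and modulus) by g = 10: 9·t ≡ -3 (mod 2).
    Reduce coefficients mod 2: 1·t ≡ 1 (mod 2).
    So t ≡ 1 (mod 2).
    Then x = 32 + 90·1 = 122, valid modulo lcm(90, 20) = 180: x ≡ 122 (mod 180).
Verify: 122 mod 10 = 2, 122 mod 18 = 14, 122 mod 20 = 2.

x ≡ 122 (mod 180).


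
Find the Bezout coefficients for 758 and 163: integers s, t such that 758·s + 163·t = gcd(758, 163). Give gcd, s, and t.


Euclidean algorithm on (758, 163) — divide until remainder is 0:
  758 = 4 · 163 + 106
  163 = 1 · 106 + 57
  106 = 1 · 57 + 49
  57 = 1 · 49 + 8
  49 = 6 · 8 + 1
  8 = 8 · 1 + 0
gcd(758, 163) = 1.
Track Bezout coefficients alongside the remainders: start with r₀ = 758 = a·1 + b·0 (s = 1, t = 0) and r₁ = 163 = a·0 + b·1 (s = 0, t = 1); each new remainder r_{k+1} = r_{k-1} − q_k·r_k inherits s_{k+1} = s_{k-1} − q_k·s_k, t_{k+1} = t_{k-1} − q_k·t_k, so r_k = a·s_k + b·t_k at every step:
  q = 4: r = 106, s = 1 − 4·0 = 1, t = 0 − 4·1 = -4  (check: 758·1 + 163·(-4) = 106)
  q = 1: r = 57, s = 0 − 1·1 = -1, t = 1 − 1·(-4) = 5  (check: 758·(-1) + 163·5 = 57)
  q = 1: r = 49, s = 1 − 1·(-1) = 2, t = -4 − 1·5 = -9  (check: 758·2 + 163·(-9) = 49)
  q = 1: r = 8, s = -1 − 1·2 = -3, t = 5 − 1·(-9) = 14  (check: 758·(-3) + 163·14 = 8)
  q = 6: r = 1, s = 2 − 6·(-3) = 20, t = -9 − 6·14 = -93  (check: 758·20 + 163·(-93) = 1)
The row with r = 1 (the gcd) gives the Bezout coefficients s = 20, t = -93.
Result: 758 · (20) + 163 · (-93) = 1.

gcd(758, 163) = 1; s = 20, t = -93 (check: 758·20 + 163·(-93) = 1).


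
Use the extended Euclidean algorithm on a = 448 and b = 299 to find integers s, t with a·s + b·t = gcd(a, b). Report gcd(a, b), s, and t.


Euclidean algorithm on (448, 299) — divide until remainder is 0:
  448 = 1 · 299 + 149
  299 = 2 · 149 + 1
  149 = 149 · 1 + 0
gcd(448, 299) = 1.
Track Bezout coefficients alongside the remainders: start with r₀ = 448 = a·1 + b·0 (s = 1, t = 0) and r₁ = 299 = a·0 + b·1 (s = 0, t = 1); each new remainder r_{k+1} = r_{k-1} − q_k·r_k inherits s_{k+1} = s_{k-1} − q_k·s_k, t_{k+1} = t_{k-1} − q_k·t_k, so r_k = a·s_k + b·t_k at every step:
  q = 1: r = 149, s = 1 − 1·0 = 1, t = 0 − 1·1 = -1  (check: 448·1 + 299·(-1) = 149)
  q = 2: r = 1, s = 0 − 2·1 = -2, t = 1 − 2·(-1) = 3  (check: 448·(-2) + 299·3 = 1)
The row with r = 1 (the gcd) gives the Bezout coefficients s = -2, t = 3.
Result: 448 · (-2) + 299 · (3) = 1.

gcd(448, 299) = 1; s = -2, t = 3 (check: 448·(-2) + 299·3 = 1).


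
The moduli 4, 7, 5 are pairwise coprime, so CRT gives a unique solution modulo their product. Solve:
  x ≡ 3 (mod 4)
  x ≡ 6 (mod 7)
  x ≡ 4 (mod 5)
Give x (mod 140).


Moduli 4, 7, 5 are pairwise coprime; by CRT there is a unique solution modulo M = 4 · 7 · 5 = 140.
Solve pairwise, accumulating the modulus:
  Start with x ≡ 3 (mod 4).
  Combine with x ≡ 6 (mod 7): since gcd(4, 7) = 1, we get a unique residue mod 28.
    Write x = 3 + 4·t and substitute into x ≡ 6 (mod 7): 4·t ≡ 6 − 3 = 3 (mod 7).
    The inverse of 4 mod 7 is 2 (since 4·2 = 8 = 1·7 + 1), so t ≡ 2·3 = 6 ≡ 6 (mod 7).
    Then x = 3 + 4·6 = 27, valid modulo lcm(4, 7) = 28: x ≡ 27 (mod 28).
  Combine with x ≡ 4 (mod 5): since gcd(28, 5) = 1, we get a unique residue mod 140.
    Write x = 27 + 28·t and substitute into x ≡ 4 (mod 5): 28·t ≡ 4 − 27 = -23 (mod 5).
    Reduce coefficients mod 5: 3·t ≡ 2 (mod 5).
    The inverse of 3 mod 5 is 2 (since 3·2 = 6 = 1·5 + 1), so t ≡ 2·2 = 4 ≡ 4 (mod 5).
    Then x = 27 + 28·4 = 139, valid modulo lcm(28, 5) = 140: x ≡ 139 (mod 140).
Verify: 139 mod 4 = 3 ✓, 139 mod 7 = 6 ✓, 139 mod 5 = 4 ✓.

x ≡ 139 (mod 140).


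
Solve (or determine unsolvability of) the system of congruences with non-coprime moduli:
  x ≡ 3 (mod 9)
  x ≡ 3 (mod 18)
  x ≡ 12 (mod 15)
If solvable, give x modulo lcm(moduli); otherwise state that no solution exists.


Moduli 9, 18, 15 are not pairwise coprime, so CRT works modulo lcm(m_i) when all pairwise compatibility conditions hold.
Pairwise compatibility: gcd(m_i, m_j) must divide a_i - a_j for every pair.
Merge one congruence at a time:
  Start: x ≡ 3 (mod 9).
  Combine with x ≡ 3 (mod 18): gcd(9, 18) = 9; 3 - 3 = 0, which IS divisible by 9, so compatible.
    Write x = 3 + 9·t and substitute into x ≡ 3 (mod 18): 9·t ≡ 3 − 3 = 0 (mod 18).
    Divide the congruence (and modulus) by g = 9: 1·t ≡ 0 (mod 2).
    So t ≡ 0 (mod 2).
    Then x = 3 + 9·0 = 3, valid modulo lcm(9, 18) = 18: x ≡ 3 (mod 18).
  Combine with x ≡ 12 (mod 15): gcd(18, 15) = 3; 12 - 3 = 9, which IS divisible by 3, so compatible.
    Write x = 3 + 18·t and substitute into x ≡ 12 (mod 15): 18·t ≡ 12 − 3 = 9 (mod 15).
    Divide the congruence (and modulus) by g = 3: 6·t ≡ 3 (mod 5).
    Reduce coefficients mod 5: 1·t ≡ 3 (mod 5).
    So t ≡ 3 (mod 5).
    Then x = 3 + 18·3 = 57, valid modulo lcm(18, 15) = 90: x ≡ 57 (mod 90).
Verify: 57 mod 9 = 3, 57 mod 18 = 3, 57 mod 15 = 12.

x ≡ 57 (mod 90).


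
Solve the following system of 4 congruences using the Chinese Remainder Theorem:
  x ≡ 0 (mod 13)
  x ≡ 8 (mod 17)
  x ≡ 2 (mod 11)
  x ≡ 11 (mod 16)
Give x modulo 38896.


Product of moduli M = 13 · 17 · 11 · 16 = 38896.
Merge one congruence at a time:
  Start: x ≡ 0 (mod 13).
  Combine with x ≡ 8 (mod 17); new modulus lcm = 221.
    Write x = 0 + 13·t and substitute into x ≡ 8 (mod 17): 13·t ≡ 8 − 0 = 8 (mod 17).
    The inverse of 13 mod 17 is 4 (since 13·4 = 52 = 3·17 + 1), so t ≡ 4·8 = 32 ≡ 15 (mod 17).
    Then x = 0 + 13·15 = 195, valid modulo lcm(13, 17) = 221: x ≡ 195 (mod 221).
  Combine with x ≡ 2 (mod 11); new modulus lcm = 2431.
    Write x = 195 + 221·t and substitute into x ≡ 2 (mod 11): 221·t ≡ 2 − 195 = -193 (mod 11).
    Reduce coefficients mod 11: 1·t ≡ 5 (mod 11).
    So t ≡ 5 (mod 11).
    Then x = 195 + 221·5 = 1300, valid modulo lcm(221, 11) = 2431: x ≡ 1300 (mod 2431).
  Combine with x ≡ 11 (mod 16); new modulus lcm = 38896.
    Write x = 1300 + 2431·t and substitute into x ≡ 11 (mod 16): 2431·t ≡ 11 − 1300 = -1289 (mod 16).
    Reduce coefficients mod 16: 15·t ≡ 7 (mod 16).
    The inverse of 15 mod 16 is 15 (since 15·15 = 225 = 14·16 + 1), so t ≡ 15·7 = 105 ≡ 9 (mod 16).
    Then x = 1300 + 2431·9 = 23179, valid modulo lcm(2431, 16) = 38896: x ≡ 23179 (mod 38896).
Verify against each original: 23179 mod 13 = 0, 23179 mod 17 = 8, 23179 mod 11 = 2, 23179 mod 16 = 11.

x ≡ 23179 (mod 38896).


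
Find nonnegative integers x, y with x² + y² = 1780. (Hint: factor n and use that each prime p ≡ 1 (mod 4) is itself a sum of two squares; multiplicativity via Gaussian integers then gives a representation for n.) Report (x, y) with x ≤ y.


Step 1: Factor n = 1780 = 2^2 · 5 · 89.
Step 2: Check the mod-4 condition on each prime factor: 2 = 2 (special); 5 ≡ 1 (mod 4), exponent 1; 89 ≡ 1 (mod 4), exponent 1.
All primes ≡ 3 (mod 4) appear to even exponent (or don't appear), so by the two-squares theorem n IS expressible as a sum of two squares.
Step 3: Build a representation. Group n = k² · m with k = 2 and m = 5 · 89 = 445 (a product of primes ≡ 1 (mod 4)); a representation of m scales to one of n via (k·x)² + (k·y)² = k²(x² + y²). Each prime p ≡ 1 (mod 4) is itself a sum of two squares; find a² by testing p − a² for a perfect square:
  5: 5 − 1² = 4 = 2² ⇒ 5 = 1² + 2².
  89: 89 − 1² = 88, 89 − 2² = 85, 89 − 3² = 80, 89 − 4² = 73, 89 − 5² = 64 = 8² ⇒ 89 = 5² + 8².
  Combine using the Brahmagupta–Fibonacci identity (a² + b²)(c² + d²) = (ac − bd)² + (ad + bc)² = (ac + bd)² + (ad − bc)²:
  5 · 89 = 445: from (1² + 2²)(5² + 8²), take (1·5 − 2·8, 1·8 + 2·5) = (5 − 16, 8 + 10) = (-11, 18); dropping signs (only squares matter) gives (11, 18); check 11² + 18² = 121 + 324 = 445 ✓.
  Scale by k = 2: (2·11, 2·18) = (22, 36).
Step 4: Order so x ≤ y and verify: 22² + 36² = 484 + 1296 = 1780 = n. ✓

n = 1780 = 22² + 36² (one valid representation with x ≤ y).
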